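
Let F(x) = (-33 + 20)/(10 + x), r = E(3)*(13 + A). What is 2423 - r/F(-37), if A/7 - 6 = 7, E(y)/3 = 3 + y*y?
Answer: -5353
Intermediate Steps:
E(y) = 9 + 3*y**2 (E(y) = 3*(3 + y*y) = 3*(3 + y**2) = 9 + 3*y**2)
A = 91 (A = 42 + 7*7 = 42 + 49 = 91)
r = 3744 (r = (9 + 3*3**2)*(13 + 91) = (9 + 3*9)*104 = (9 + 27)*104 = 36*104 = 3744)
F(x) = -13/(10 + x)
2423 - r/F(-37) = 2423 - 3744/((-13/(10 - 37))) = 2423 - 3744/((-13/(-27))) = 2423 - 3744/((-13*(-1/27))) = 2423 - 3744/13/27 = 2423 - 3744*27/13 = 2423 - 1*7776 = 2423 - 7776 = -5353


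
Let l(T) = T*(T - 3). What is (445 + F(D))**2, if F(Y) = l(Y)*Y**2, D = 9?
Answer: 23222761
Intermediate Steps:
l(T) = T*(-3 + T)
F(Y) = Y**3*(-3 + Y) (F(Y) = (Y*(-3 + Y))*Y**2 = Y**3*(-3 + Y))
(445 + F(D))**2 = (445 + 9**3*(-3 + 9))**2 = (445 + 729*6)**2 = (445 + 4374)**2 = 4819**2 = 23222761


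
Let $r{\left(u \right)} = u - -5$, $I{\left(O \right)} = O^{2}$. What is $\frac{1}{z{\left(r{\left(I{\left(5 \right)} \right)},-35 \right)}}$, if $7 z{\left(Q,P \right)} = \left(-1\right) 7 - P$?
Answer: $\frac{1}{4} \approx 0.25$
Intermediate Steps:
$r{\left(u \right)} = 5 + u$ ($r{\left(u \right)} = u + 5 = 5 + u$)
$z{\left(Q,P \right)} = -1 - \frac{P}{7}$ ($z{\left(Q,P \right)} = \frac{\left(-1\right) 7 - P}{7} = \frac{-7 - P}{7} = -1 - \frac{P}{7}$)
$\frac{1}{z{\left(r{\left(I{\left(5 \right)} \right)},-35 \right)}} = \frac{1}{-1 - -5} = \frac{1}{-1 + 5} = \frac{1}{4}$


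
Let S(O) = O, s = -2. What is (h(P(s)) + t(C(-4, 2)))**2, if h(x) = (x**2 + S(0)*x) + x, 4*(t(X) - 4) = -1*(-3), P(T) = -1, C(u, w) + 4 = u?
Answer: 361/16 ≈ 22.563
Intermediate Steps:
C(u, w) = -4 + u
t(X) = 19/4 (t(X) = 4 + (-1*(-3))/4 = 4 + (1/4)*3 = 4 + 3/4 = 19/4)
h(x) = x + x**2 (h(x) = (x**2 + 0*x) + x = (x**2 + 0) + x = x**2 + x = x + x**2)
(h(P(s)) + t(C(-4, 2)))**2 = (-(1 - 1) + 19/4)**2 = (-1*0 + 19/4)**2 = (0 + 19/4)**2 = (19/4)**2 = 361/16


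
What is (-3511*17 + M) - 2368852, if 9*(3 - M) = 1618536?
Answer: -7825120/3 ≈ -2.6084e+6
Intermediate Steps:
M = -539503/3 (M = 3 - ⅑*1618536 = 3 - 539512/3 = -539503/3 ≈ -1.7983e+5)
(-3511*17 + M) - 2368852 = (-3511*17 - 539503/3) - 2368852 = (-59687 - 539503/3) - 2368852 = -718564/3 - 2368852 = -7825120/3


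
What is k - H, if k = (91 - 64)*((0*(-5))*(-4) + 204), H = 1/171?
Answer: 941867/171 ≈ 5508.0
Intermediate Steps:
H = 1/171 ≈ 0.0058480
k = 5508 (k = 27*(0*(-4) + 204) = 27*(0 + 204) = 27*204 = 5508)
k - H = 5508 - 1*1/171 = 5508 - 1/171 = 941867/171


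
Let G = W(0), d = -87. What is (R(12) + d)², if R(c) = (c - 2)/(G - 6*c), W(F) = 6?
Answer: 8271376/1089 ≈ 7595.4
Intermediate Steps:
G = 6
R(c) = (-2 + c)/(6 - 6*c) (R(c) = (c - 2)/(6 - 6*c) = (-2 + c)/(6 - 6*c))
(R(12) + d)² = ((2 - 1*12)/(6*(-1 + 12)) - 87)² = ((⅙)*(2 - 12)/11 - 87)² = ((⅙)*(1/11)*(-10) - 87)² = (-5/33 - 87)² = (-2876/33)² = 8271376/1089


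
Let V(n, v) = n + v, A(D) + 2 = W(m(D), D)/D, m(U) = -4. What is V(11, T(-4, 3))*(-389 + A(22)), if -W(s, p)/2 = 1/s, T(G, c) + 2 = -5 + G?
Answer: 0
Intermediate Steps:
T(G, c) = -7 + G (T(G, c) = -2 + (-5 + G) = -7 + G)
W(s, p) = -2/s
A(D) = -2 + 1/(2*D) (A(D) = -2 + (-2/(-4))/D = -2 + (-2*(-¼))/D = -2 + 1/(2*D))
V(11, T(-4, 3))*(-389 + A(22)) = (11 + (-7 - 4))*(-389 + (-2 + (½)/22)) = (11 - 11)*(-389 + (-2 + (½)*(1/22))) = 0*(-389 + (-2 + 1/44)) = 0*(-389 - 87/44) = 0*(-17203/44) = 0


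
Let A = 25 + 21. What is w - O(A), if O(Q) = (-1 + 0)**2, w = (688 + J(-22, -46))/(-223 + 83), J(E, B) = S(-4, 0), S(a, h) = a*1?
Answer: -206/35 ≈ -5.8857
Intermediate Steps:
A = 46
S(a, h) = a
J(E, B) = -4
w = -171/35 (w = (688 - 4)/(-223 + 83) = 684/(-140) = 684*(-1/140) = -171/35 ≈ -4.8857)
O(Q) = 1 (O(Q) = (-1)**2 = 1)
w - O(A) = -171/35 - 1*1 = -171/35 - 1 = -206/35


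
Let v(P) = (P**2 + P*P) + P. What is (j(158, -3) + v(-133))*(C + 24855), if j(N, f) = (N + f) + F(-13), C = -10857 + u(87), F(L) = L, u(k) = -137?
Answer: 490499207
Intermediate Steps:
C = -10994 (C = -10857 - 137 = -10994)
j(N, f) = -13 + N + f (j(N, f) = (N + f) - 13 = -13 + N + f)
v(P) = P + 2*P**2 (v(P) = (P**2 + P**2) + P = 2*P**2 + P = P + 2*P**2)
(j(158, -3) + v(-133))*(C + 24855) = ((-13 + 158 - 3) - 133*(1 + 2*(-133)))*(-10994 + 24855) = (142 - 133*(1 - 266))*13861 = (142 - 133*(-265))*13861 = (142 + 35245)*13861 = 35387*13861 = 490499207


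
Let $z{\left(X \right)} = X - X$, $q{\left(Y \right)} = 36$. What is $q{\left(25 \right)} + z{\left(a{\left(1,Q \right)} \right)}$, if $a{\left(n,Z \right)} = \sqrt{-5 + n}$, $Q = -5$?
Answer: $36$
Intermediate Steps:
$z{\left(X \right)} = 0$
$q{\left(25 \right)} + z{\left(a{\left(1,Q \right)} \right)} = 36 + 0 = 36$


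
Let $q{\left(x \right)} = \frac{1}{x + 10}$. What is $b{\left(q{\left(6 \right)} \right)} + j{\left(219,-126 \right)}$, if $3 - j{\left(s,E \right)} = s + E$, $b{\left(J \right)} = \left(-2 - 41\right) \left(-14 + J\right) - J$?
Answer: $\frac{2037}{4} \approx 509.25$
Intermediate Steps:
$q{\left(x \right)} = \frac{1}{10 + x}$
$b{\left(J \right)} = 602 - 44 J$ ($b{\left(J \right)} = - 43 \left(-14 + J\right) - J = \left(602 - 43 J\right) - J = 602 - 44 J$)
$j{\left(s,E \right)} = 3 - E - s$ ($j{\left(s,E \right)} = 3 - \left(s + E\right) = 3 - \left(E + s\right) = 3 - E - s$)
$b{\left(q{\left(6 \right)} \right)} + j{\left(219,-126 \right)} = \left(602 - \frac{44}{10 + 6}\right) - 90 = \left(602 - \frac{44}{16}\right) + \left(3 + 126 - 219\right) = \left(602 - \frac{11}{4}\right) - 90 = \frac{2397}{4} - 90 = \frac{2037}{4}$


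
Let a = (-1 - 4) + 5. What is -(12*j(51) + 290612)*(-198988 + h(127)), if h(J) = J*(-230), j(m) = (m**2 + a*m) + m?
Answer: 73579250328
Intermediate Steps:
a = 0 (a = -5 + 5 = 0)
j(m) = m + m**2 (j(m) = (m**2 + 0*m) + m = (m**2 + 0) + m = m**2 + m = m + m**2)
h(J) = -230*J
-(12*j(51) + 290612)*(-198988 + h(127)) = -(12*(51*(1 + 51)) + 290612)*(-198988 - 230*127) = -(12*(51*52) + 290612)*(-198988 - 29210) = -(12*2652 + 290612)*(-228198) = -(31824 + 290612)*(-228198) = -322436*(-228198) = -1*(-73579250328) = 73579250328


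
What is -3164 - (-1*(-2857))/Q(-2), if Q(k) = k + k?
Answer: -9799/4 ≈ -2449.8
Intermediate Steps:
Q(k) = 2*k
-3164 - (-1*(-2857))/Q(-2) = -3164 - (-1*(-2857))/(2*(-2)) = -3164 - 2857/(-4) = -3164 - 2857*(-1)/4 = -3164 - 1*(-2857/4) = -3164 + 2857/4 = -9799/4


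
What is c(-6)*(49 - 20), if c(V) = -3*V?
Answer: 522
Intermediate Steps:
c(-6)*(49 - 20) = (-3*(-6))*(49 - 20) = 18*29 = 522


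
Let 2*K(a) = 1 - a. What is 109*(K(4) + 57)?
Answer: 12099/2 ≈ 6049.5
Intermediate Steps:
K(a) = 1/2 - a/2 (K(a) = (1 - a)/2 = 1/2 - a/2)
109*(K(4) + 57) = 109*((1/2 - 1/2*4) + 57) = 109*((1/2 - 2) + 57) = 109*(-3/2 + 57) = 109*(111/2) = 12099/2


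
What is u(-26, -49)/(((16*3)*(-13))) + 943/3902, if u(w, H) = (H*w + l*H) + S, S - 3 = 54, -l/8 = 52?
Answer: -42071749/1217424 ≈ -34.558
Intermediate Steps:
l = -416 (l = -8*52 = -416)
S = 57 (S = 3 + 54 = 57)
u(w, H) = 57 - 416*H + H*w (u(w, H) = (H*w - 416*H) + 57 = (-416*H + H*w) + 57 = 57 - 416*H + H*w)
u(-26, -49)/(((16*3)*(-13))) + 943/3902 = (57 - 416*(-49) - 49*(-26))/(((16*3)*(-13))) + 943/3902 = (57 + 20384 + 1274)/((48*(-13))) + 943*(1/3902) = 21715/(-624) + 943/3902 = 21715*(-1/624) + 943/3902 = -21715/624 + 943/3902 = -42071749/1217424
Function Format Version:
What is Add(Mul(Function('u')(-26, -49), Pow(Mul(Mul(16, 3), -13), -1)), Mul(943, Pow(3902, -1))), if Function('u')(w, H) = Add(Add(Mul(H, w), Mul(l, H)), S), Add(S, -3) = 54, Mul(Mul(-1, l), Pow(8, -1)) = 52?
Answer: Rational(-42071749, 1217424) ≈ -34.558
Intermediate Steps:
l = -416 (l = Mul(-8, 52) = -416)
S = 57 (S = Add(3, 54) = 57)
Function('u')(w, H) = Add(57, Mul(-416, H), Mul(H, w)) (Function('u')(w, H) = Add(Add(Mul(H, w), Mul(-416, H)), 57) = Add(Add(Mul(-416, H), Mul(H, w)), 57) = Add(57, Mul(-416, H), Mul(H, w)))
Add(Mul(Function('u')(-26, -49), Pow(Mul(Mul(16, 3), -13), -1)), Mul(943, Pow(3902, -1))) = Add(Mul(Add(57, Mul(-416, -49), Mul(-49, -26)), Pow(Mul(Mul(16, 3), -13), -1)), Mul(943, Pow(3902, -1))) = Add(Mul(Add(57, 20384, 1274), Pow(Mul(48, -13), -1)), Mul(943, Rational(1, 3902))) = Add(Mul(21715, Pow(-624, -1)), Rational(943, 3902)) = Add(Mul(21715, Rational(-1, 624)), Rational(943, 3902)) = Add(Rational(-21715, 624), Rational(943, 3902)) = Rational(-42071749, 1217424)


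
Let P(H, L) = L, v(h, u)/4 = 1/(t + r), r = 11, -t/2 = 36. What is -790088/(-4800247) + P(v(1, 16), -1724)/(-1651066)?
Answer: 656381529818/3962762306651 ≈ 0.16564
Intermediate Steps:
t = -72 (t = -2*36 = -72)
v(h, u) = -4/61 (v(h, u) = 4/(-72 + 11) = 4/(-61) = 4*(-1/61) = -4/61)
-790088/(-4800247) + P(v(1, 16), -1724)/(-1651066) = -790088/(-4800247) - 1724/(-1651066) = -790088*(-1/4800247) - 1724*(-1/1651066) = 790088/4800247 + 862/825533 = 656381529818/3962762306651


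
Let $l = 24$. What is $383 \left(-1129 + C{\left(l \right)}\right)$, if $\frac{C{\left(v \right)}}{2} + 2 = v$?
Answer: $-415555$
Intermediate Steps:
$C{\left(v \right)} = -4 + 2 v$
$383 \left(-1129 + C{\left(l \right)}\right) = 383 \left(-1129 + \left(-4 + 2 \cdot 24\right)\right) = 383 \left(-1129 + \left(-4 + 48\right)\right) = 383 \left(-1129 + 44\right) = 383 \left(-1085\right) = -415555$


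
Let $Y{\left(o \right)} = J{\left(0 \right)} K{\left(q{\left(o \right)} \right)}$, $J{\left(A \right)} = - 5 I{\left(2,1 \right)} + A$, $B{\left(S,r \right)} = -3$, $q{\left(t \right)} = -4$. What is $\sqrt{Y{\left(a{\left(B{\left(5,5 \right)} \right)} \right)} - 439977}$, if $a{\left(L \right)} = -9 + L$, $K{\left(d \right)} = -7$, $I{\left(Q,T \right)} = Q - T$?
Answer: $i \sqrt{439942} \approx 663.28 i$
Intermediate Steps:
$J{\left(A \right)} = -5 + A$ ($J{\left(A \right)} = - 5 \left(2 - 1\right) + A = \left(-5\right) 1 + A = -5 + A$)
$Y{\left(o \right)} = 35$ ($Y{\left(o \right)} = \left(-5 + 0\right) \left(-7\right) = \left(-5\right) \left(-7\right) = 35$)
$\sqrt{Y{\left(a{\left(B{\left(5,5 \right)} \right)} \right)} - 439977} = \sqrt{35 - 439977} = \sqrt{-439942} = i \sqrt{439942}$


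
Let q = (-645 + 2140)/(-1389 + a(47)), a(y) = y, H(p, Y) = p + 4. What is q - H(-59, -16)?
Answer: 72315/1342 ≈ 53.886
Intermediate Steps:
H(p, Y) = 4 + p
q = -1495/1342 (q = (-645 + 2140)/(-1389 + 47) = 1495/(-1342) = 1495*(-1/1342) = -1495/1342 ≈ -1.1140)
q - H(-59, -16) = -1495/1342 - (4 - 59) = -1495/1342 - 1*(-55) = -1495/1342 + 55 = 72315/1342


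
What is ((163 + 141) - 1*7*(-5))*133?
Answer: 45087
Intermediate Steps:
((163 + 141) - 1*7*(-5))*133 = (304 - 7*(-5))*133 = (304 + 35)*133 = 339*133 = 45087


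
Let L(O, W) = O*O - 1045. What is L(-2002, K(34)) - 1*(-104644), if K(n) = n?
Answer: 4111603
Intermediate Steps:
L(O, W) = -1045 + O² (L(O, W) = O² - 1045 = -1045 + O²)
L(-2002, K(34)) - 1*(-104644) = (-1045 + (-2002)²) - 1*(-104644) = (-1045 + 4008004) + 104644 = 4006959 + 104644 = 4111603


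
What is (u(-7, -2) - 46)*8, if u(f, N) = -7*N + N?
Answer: -272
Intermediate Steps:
u(f, N) = -6*N
(u(-7, -2) - 46)*8 = (-6*(-2) - 46)*8 = (12 - 46)*8 = -34*8 = -272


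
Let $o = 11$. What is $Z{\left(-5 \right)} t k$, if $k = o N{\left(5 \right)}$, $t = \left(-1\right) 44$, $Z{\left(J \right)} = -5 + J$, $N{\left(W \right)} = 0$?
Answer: $0$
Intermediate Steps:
$t = -44$
$k = 0$ ($k = 11 \cdot 0 = 0$)
$Z{\left(-5 \right)} t k = \left(-5 - 5\right) \left(-44\right) 0 = \left(-10\right) \left(-44\right) 0 = 440 \cdot 0 = 0$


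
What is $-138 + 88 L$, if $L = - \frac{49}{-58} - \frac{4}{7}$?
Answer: $- \frac{23130}{203} \approx -113.94$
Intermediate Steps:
$L = \frac{111}{406}$ ($L = \left(-49\right) \left(- \frac{1}{58}\right) - \frac{4}{7} = \frac{49}{58} - \frac{4}{7} = \frac{111}{406} \approx 0.2734$)
$-138 + 88 L = -138 + 88 \cdot \frac{111}{406} = -138 + \frac{4884}{203} = - \frac{23130}{203}$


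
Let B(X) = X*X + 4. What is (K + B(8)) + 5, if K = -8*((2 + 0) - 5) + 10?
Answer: 107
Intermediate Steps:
B(X) = 4 + X**2 (B(X) = X**2 + 4 = 4 + X**2)
K = 34 (K = -8*(2 - 5) + 10 = -8*(-3) + 10 = 24 + 10 = 34)
(K + B(8)) + 5 = (34 + (4 + 8**2)) + 5 = (34 + (4 + 64)) + 5 = (34 + 68) + 5 = 102 + 5 = 107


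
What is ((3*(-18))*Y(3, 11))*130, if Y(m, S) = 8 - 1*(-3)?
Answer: -77220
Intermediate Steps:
Y(m, S) = 11 (Y(m, S) = 8 + 3 = 11)
((3*(-18))*Y(3, 11))*130 = ((3*(-18))*11)*130 = -54*11*130 = -594*130 = -77220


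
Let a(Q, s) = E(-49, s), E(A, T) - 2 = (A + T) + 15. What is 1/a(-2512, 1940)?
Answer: 1/1908 ≈ 0.00052411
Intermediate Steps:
E(A, T) = 17 + A + T (E(A, T) = 2 + ((A + T) + 15) = 2 + (15 + A + T) = 17 + A + T)
a(Q, s) = -32 + s (a(Q, s) = 17 - 49 + s = -32 + s)
1/a(-2512, 1940) = 1/(-32 + 1940) = 1/1908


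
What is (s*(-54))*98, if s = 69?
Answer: -365148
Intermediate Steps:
(s*(-54))*98 = (69*(-54))*98 = -3726*98 = -365148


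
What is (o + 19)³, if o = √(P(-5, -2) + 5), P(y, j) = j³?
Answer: (19 + I*√3)³ ≈ 6688.0 + 1870.6*I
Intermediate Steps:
o = I*√3 (o = √((-2)³ + 5) = √(-8 + 5) = √(-3) = I*√3 ≈ 1.732*I)
(o + 19)³ = (I*√3 + 19)³ = (19 + I*√3)³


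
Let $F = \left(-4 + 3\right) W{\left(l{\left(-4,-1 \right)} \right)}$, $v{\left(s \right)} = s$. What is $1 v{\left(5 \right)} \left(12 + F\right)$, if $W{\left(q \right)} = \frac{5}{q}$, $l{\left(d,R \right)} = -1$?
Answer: $85$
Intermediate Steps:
$F = 5$ ($F = \left(-4 + 3\right) \frac{5}{-1} = - 5 \left(-1\right) = \left(-1\right) \left(-5\right) = 5$)
$1 v{\left(5 \right)} \left(12 + F\right) = 1 \cdot 5 \left(12 + 5\right) = 5 \cdot 17 = 85$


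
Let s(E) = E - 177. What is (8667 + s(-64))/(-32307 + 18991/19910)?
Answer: -167761660/643213379 ≈ -0.26082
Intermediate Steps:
s(E) = -177 + E
(8667 + s(-64))/(-32307 + 18991/19910) = (8667 + (-177 - 64))/(-32307 + 18991/19910) = (8667 - 241)/(-32307 + 18991*(1/19910)) = 8426/(-32307 + 18991/19910) = 8426/(-643213379/19910) = 8426*(-19910/643213379) = -167761660/643213379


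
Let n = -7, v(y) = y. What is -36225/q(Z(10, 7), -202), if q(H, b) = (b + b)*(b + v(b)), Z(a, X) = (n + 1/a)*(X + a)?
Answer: -36225/163216 ≈ -0.22195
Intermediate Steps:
Z(a, X) = (-7 + 1/a)*(X + a)
q(H, b) = 4*b**2 (q(H, b) = (b + b)*(b + b) = (2*b)*(2*b) = 4*b**2)
-36225/q(Z(10, 7), -202) = -36225/(4*(-202)**2) = -36225/(4*40804) = -36225/163216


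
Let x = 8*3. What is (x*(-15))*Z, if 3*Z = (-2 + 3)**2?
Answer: -120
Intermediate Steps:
x = 24
Z = 1/3 (Z = (-2 + 3)**2/3 = (1/3)*1**2 = (1/3)*1 = 1/3 ≈ 0.33333)
(x*(-15))*Z = (24*(-15))*(1/3) = -360*1/3 = -120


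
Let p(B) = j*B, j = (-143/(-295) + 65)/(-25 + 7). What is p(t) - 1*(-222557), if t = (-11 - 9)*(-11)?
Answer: 117752771/531 ≈ 2.2176e+5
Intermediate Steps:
t = 220 (t = -20*(-11) = 220)
j = -9659/2655 (j = (-143*(-1/295) + 65)/(-18) = (143/295 + 65)*(-1/18) = (19318/295)*(-1/18) = -9659/2655 ≈ -3.6380)
p(B) = -9659*B/2655
p(t) - 1*(-222557) = -9659/2655*220 - 1*(-222557) = -424996/531 + 222557 = 117752771/531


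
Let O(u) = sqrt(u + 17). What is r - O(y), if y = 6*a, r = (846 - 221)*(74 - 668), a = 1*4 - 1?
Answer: -371250 - sqrt(35) ≈ -3.7126e+5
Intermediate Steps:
a = 3 (a = 4 - 1 = 3)
r = -371250 (r = 625*(-594) = -371250)
y = 18 (y = 6*3 = 18)
O(u) = sqrt(17 + u)
r - O(y) = -371250 - sqrt(17 + 18) = -371250 - sqrt(35)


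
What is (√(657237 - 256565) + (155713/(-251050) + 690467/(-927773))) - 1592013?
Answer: -370807865081208949/232917411650 + 4*√25042 ≈ -1.5914e+6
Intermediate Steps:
(√(657237 - 256565) + (155713/(-251050) + 690467/(-927773))) - 1592013 = (√400672 + (155713*(-1/251050) + 690467*(-1/927773))) - 1592013 = (4*√25042 + (-155713/251050 - 690467/927773)) - 1592013 = (4*√25042 - 317808057499/232917411650) - 1592013 = (-317808057499/232917411650 + 4*√25042) - 1592013 = -370807865081208949/232917411650 + 4*√25042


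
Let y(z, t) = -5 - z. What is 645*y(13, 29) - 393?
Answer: -12003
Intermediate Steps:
645*y(13, 29) - 393 = 645*(-5 - 1*13) - 393 = 645*(-5 - 13) - 393 = 645*(-18) - 393 = -11610 - 393 = -12003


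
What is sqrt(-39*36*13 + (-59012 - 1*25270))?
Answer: I*sqrt(102534) ≈ 320.21*I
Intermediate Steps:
sqrt(-39*36*13 + (-59012 - 1*25270)) = sqrt(-1404*13 + (-59012 - 25270)) = sqrt(-18252 - 84282) = sqrt(-102534) = I*sqrt(102534)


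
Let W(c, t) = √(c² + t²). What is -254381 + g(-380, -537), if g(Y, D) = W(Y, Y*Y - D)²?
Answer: 21006623988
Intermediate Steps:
g(Y, D) = Y² + (Y² - D)² (g(Y, D) = (√(Y² + (Y*Y - D)²))² = (√(Y² + (Y² - D)²))² = Y² + (Y² - D)²)
-254381 + g(-380, -537) = -254381 + ((-380)² + (-537 - 1*(-380)²)²) = -254381 + (144400 + (-537 - 1*144400)²) = -254381 + (144400 + (-537 - 144400)²) = -254381 + (144400 + (-144937)²) = -254381 + (144400 + 21006733969) = -254381 + 21006878369 = 21006623988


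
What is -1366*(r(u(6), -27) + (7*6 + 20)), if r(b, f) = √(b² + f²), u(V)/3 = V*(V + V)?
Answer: -84692 - 36882*√65 ≈ -3.8204e+5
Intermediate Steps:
u(V) = 6*V² (u(V) = 3*(V*(V + V)) = 3*(V*(2*V)) = 3*(2*V²) = 6*V²)
-1366*(r(u(6), -27) + (7*6 + 20)) = -1366*(√((6*6²)² + (-27)²) + (7*6 + 20)) = -1366*(√((6*36)² + 729) + (42 + 20)) = -1366*(√(216² + 729) + 62) = -1366*(√(46656 + 729) + 62) = -1366*(√47385 + 62) = -1366*(27*√65 + 62) = -1366*(62 + 27*√65) = -84692 - 36882*√65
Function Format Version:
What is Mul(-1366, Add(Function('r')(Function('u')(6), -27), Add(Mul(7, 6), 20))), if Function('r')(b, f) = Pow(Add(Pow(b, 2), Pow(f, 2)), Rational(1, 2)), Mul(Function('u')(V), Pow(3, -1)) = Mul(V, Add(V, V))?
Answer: Add(-84692, Mul(-36882, Pow(65, Rational(1, 2)))) ≈ -3.8204e+5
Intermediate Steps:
Function('u')(V) = Mul(6, Pow(V, 2)) (Function('u')(V) = Mul(3, Mul(V, Add(V, V))) = Mul(3, Mul(V, Mul(2, V))) = Mul(3, Mul(2, Pow(V, 2))) = Mul(6, Pow(V, 2)))
Mul(-1366, Add(Function('r')(Function('u')(6), -27), Add(Mul(7, 6), 20))) = Mul(-1366, Add(Pow(Add(Pow(Mul(6, Pow(6, 2)), 2), Pow(-27, 2)), Rational(1, 2)), Add(Mul(7, 6), 20))) = Mul(-1366, Add(Pow(Add(Pow(Mul(6, 36), 2), 729), Rational(1, 2)), Add(42, 20))) = Mul(-1366, Add(Pow(Add(Pow(216, 2), 729), Rational(1, 2)), 62)) = Mul(-1366, Add(Pow(Add(46656, 729), Rational(1, 2)), 62)) = Mul(-1366, Add(Pow(47385, Rational(1, 2)), 62)) = Mul(-1366, Add(Mul(27, Pow(65, Rational(1, 2))), 62)) = Mul(-1366, Add(62, Mul(27, Pow(65, Rational(1, 2))))) = Add(-84692, Mul(-36882, Pow(65, Rational(1, 2))))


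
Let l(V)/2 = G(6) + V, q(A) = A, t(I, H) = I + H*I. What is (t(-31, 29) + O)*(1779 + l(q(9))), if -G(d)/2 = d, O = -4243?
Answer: -9171729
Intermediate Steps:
G(d) = -2*d
l(V) = -24 + 2*V (l(V) = 2*(-2*6 + V) = 2*(-12 + V) = -24 + 2*V)
(t(-31, 29) + O)*(1779 + l(q(9))) = (-31*(1 + 29) - 4243)*(1779 + (-24 + 2*9)) = (-31*30 - 4243)*(1779 + (-24 + 18)) = (-930 - 4243)*(1779 - 6) = -5173*1773 = -9171729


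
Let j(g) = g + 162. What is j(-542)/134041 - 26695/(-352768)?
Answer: 3444172655/47285375488 ≈ 0.072838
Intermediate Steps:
j(g) = 162 + g
j(-542)/134041 - 26695/(-352768) = (162 - 542)/134041 - 26695/(-352768) = -380*1/134041 - 26695*(-1/352768) = -380/134041 + 26695/352768 = 3444172655/47285375488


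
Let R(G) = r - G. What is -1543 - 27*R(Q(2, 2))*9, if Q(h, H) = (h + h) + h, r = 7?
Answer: -1786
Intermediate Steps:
Q(h, H) = 3*h (Q(h, H) = 2*h + h = 3*h)
R(G) = 7 - G
-1543 - 27*R(Q(2, 2))*9 = -1543 - 27*(7 - 3*2)*9 = -1543 - 27*(7 - 1*6)*9 = -1543 - 27*(7 - 6)*9 = -1543 - 27*1*9 = -1543 - 27*9 = -1543 - 243 = -1786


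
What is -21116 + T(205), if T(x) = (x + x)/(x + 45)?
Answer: -527859/25 ≈ -21114.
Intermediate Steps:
T(x) = 2*x/(45 + x) (T(x) = (2*x)/(45 + x) = 2*x/(45 + x))
-21116 + T(205) = -21116 + 2*205/(45 + 205) = -21116 + 2*205/250 = -21116 + 2*205*(1/250) = -21116 + 41/25 = -527859/25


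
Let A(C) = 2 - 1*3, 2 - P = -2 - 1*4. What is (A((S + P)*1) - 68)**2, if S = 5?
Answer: 4761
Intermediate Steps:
P = 8 (P = 2 - (-2 - 1*4) = 2 - (-2 - 4) = 2 - 1*(-6) = 2 + 6 = 8)
A(C) = -1 (A(C) = 2 - 3 = -1)
(A((S + P)*1) - 68)**2 = (-1 - 68)**2 = (-69)**2 = 4761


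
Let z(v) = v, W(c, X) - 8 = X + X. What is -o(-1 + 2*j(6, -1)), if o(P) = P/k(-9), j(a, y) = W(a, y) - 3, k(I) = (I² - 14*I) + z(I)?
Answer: -5/198 ≈ -0.025253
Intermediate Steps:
W(c, X) = 8 + 2*X (W(c, X) = 8 + (X + X) = 8 + 2*X)
k(I) = I² - 13*I (k(I) = (I² - 14*I) + I = I² - 13*I)
j(a, y) = 5 + 2*y (j(a, y) = (8 + 2*y) - 3 = 5 + 2*y)
o(P) = P/198 (o(P) = P/((-9*(-13 - 9))) = P/((-9*(-22))) = P/198)
-o(-1 + 2*j(6, -1)) = -(-1 + 2*(5 + 2*(-1)))/198 = -(-1 + 2*(5 - 2))/198 = -(-1 + 2*3)/198 = -(-1 + 6)/198 = -5/198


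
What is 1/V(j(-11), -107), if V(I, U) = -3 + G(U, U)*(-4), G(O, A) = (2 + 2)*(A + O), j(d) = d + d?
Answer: 1/3421 ≈ 0.00029231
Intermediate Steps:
j(d) = 2*d
G(O, A) = 4*A + 4*O (G(O, A) = 4*(A + O) = 4*A + 4*O)
V(I, U) = -3 - 32*U (V(I, U) = -3 + (4*U + 4*U)*(-4) = -3 + (8*U)*(-4) = -3 - 32*U)
1/V(j(-11), -107) = 1/(-3 - 32*(-107)) = 1/(-3 + 3424) = 1/3421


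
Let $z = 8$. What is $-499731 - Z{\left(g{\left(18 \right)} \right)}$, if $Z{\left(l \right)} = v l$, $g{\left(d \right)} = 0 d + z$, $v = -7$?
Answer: $-499675$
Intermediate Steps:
$g{\left(d \right)} = 8$ ($g{\left(d \right)} = 0 d + 8 = 0 + 8 = 8$)
$Z{\left(l \right)} = - 7 l$
$-499731 - Z{\left(g{\left(18 \right)} \right)} = -499731 - \left(-7\right) 8 = -499731 - -56 = -499731 + 56 = -499675$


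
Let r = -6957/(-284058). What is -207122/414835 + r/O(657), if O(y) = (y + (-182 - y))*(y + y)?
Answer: -1563354934778927/3131170089825960 ≈ -0.49929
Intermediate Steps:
O(y) = -364*y
r = 773/31562 (r = -6957*(-1/284058) = 773/31562 ≈ 0.024491)
-207122/414835 + r/O(657) = -207122/414835 + 773/(31562*((-364*657))) = -207122*1/414835 + (773/31562)/(-239148) = -207122/414835 + (773/31562)*(-1/239148) = -207122/414835 - 773/7547989176 = -1563354934778927/3131170089825960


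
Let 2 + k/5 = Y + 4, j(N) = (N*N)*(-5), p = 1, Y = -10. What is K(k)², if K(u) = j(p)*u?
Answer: 40000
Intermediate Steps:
j(N) = -5*N² (j(N) = N²*(-5) = -5*N²)
k = -40 (k = -10 + 5*(-10 + 4) = -10 + 5*(-6) = -10 - 30 = -40)
K(u) = -5*u (K(u) = (-5*1²)*u = (-5*1)*u = -5*u)
K(k)² = (-5*(-40))² = 200² = 40000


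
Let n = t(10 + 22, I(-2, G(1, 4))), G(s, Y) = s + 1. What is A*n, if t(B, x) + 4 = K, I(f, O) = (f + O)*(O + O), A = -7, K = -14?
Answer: 126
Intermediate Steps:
G(s, Y) = 1 + s
I(f, O) = 2*O*(O + f) (I(f, O) = (O + f)*(2*O) = 2*O*(O + f))
t(B, x) = -18 (t(B, x) = -4 - 14 = -18)
n = -18
A*n = -7*(-18) = 126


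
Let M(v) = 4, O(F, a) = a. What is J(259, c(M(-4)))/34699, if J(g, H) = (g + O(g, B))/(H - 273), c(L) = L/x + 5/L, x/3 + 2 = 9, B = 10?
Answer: -3228/113074127 ≈ -2.8548e-5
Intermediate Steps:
x = 21 (x = -6 + 3*9 = -6 + 27 = 21)
c(L) = 5/L + L/21 (c(L) = L/21 + 5/L = 5/L + L/21)
J(g, H) = (10 + g)/(-273 + H) (J(g, H) = (g + 10)/(H - 273) = (10 + g)/(-273 + H))
J(259, c(M(-4)))/34699 = ((10 + 259)/(-273 + (5/4 + (1/21)*4)))/34699 = (269/(-273 + (5*(¼) + 4/21)))*(1/34699) = (269/(-273 + (5/4 + 4/21)))*(1/34699) = (269/(-273 + 121/84))*(1/34699) = (269/(-22811/84))*(1/34699) = -84/22811*269*(1/34699) = -22596/22811*1/34699 = -3228/113074127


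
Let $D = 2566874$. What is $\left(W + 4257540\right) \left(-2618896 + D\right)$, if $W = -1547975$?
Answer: $-140956990430$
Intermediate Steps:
$\left(W + 4257540\right) \left(-2618896 + D\right) = \left(-1547975 + 4257540\right) \left(-2618896 + 2566874\right) = 2709565 \left(-52022\right) = -140956990430$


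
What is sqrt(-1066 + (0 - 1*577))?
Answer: I*sqrt(1643) ≈ 40.534*I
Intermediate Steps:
sqrt(-1066 + (0 - 1*577)) = sqrt(-1066 + (0 - 577)) = sqrt(-1066 - 577) = sqrt(-1643) = I*sqrt(1643)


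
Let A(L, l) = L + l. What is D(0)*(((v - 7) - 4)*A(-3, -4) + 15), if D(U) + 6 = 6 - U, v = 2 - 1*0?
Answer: 0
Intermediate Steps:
v = 2 (v = 2 + 0 = 2)
D(U) = -U (D(U) = -6 + (6 - U) = -U)
D(0)*(((v - 7) - 4)*A(-3, -4) + 15) = (-1*0)*(((2 - 7) - 4)*(-3 - 4) + 15) = 0*((-5 - 4)*(-7) + 15) = 0*(-9*(-7) + 15) = 0*(63 + 15) = 0*78 = 0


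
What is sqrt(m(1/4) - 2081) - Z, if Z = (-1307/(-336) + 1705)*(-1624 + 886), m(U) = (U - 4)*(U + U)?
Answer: 70625001/56 + I*sqrt(33326)/4 ≈ 1.2612e+6 + 45.639*I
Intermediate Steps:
m(U) = 2*U*(-4 + U) (m(U) = (-4 + U)*(2*U) = 2*U*(-4 + U))
Z = -70625001/56 (Z = (-1307*(-1/336) + 1705)*(-738) = (1307/336 + 1705)*(-738) = (574187/336)*(-738) = -70625001/56 ≈ -1.2612e+6)
sqrt(m(1/4) - 2081) - Z = sqrt(2*(-4 + 1/4)/4 - 2081) - 1*(-70625001/56) = sqrt(2*(1/4)*(-4 + 1/4) - 2081) + 70625001/56 = sqrt(2*(1/4)*(-15/4) - 2081) + 70625001/56 = sqrt(-15/8 - 2081) + 70625001/56 = sqrt(-16663/8) + 70625001/56 = I*sqrt(33326)/4 + 70625001/56 = 70625001/56 + I*sqrt(33326)/4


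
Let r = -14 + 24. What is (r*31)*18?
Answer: 5580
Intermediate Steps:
r = 10
(r*31)*18 = (10*31)*18 = 310*18 = 5580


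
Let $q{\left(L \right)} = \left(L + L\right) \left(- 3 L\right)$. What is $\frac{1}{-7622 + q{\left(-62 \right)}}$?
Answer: $- \frac{1}{30686} \approx -3.2588 \cdot 10^{-5}$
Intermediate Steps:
$q{\left(L \right)} = - 6 L^{2}$ ($q{\left(L \right)} = 2 L \left(- 3 L\right) = - 6 L^{2}$)
$\frac{1}{-7622 + q{\left(-62 \right)}} = \frac{1}{-7622 - 6 \left(-62\right)^{2}} = \frac{1}{-7622 - 23064} = \frac{1}{-30686} = - \frac{1}{30686}$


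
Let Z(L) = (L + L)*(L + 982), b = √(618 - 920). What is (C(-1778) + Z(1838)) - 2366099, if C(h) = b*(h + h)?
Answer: 8000221 - 3556*I*√302 ≈ 8.0002e+6 - 61797.0*I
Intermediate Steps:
b = I*√302 (b = √(-302) = I*√302 ≈ 17.378*I)
Z(L) = 2*L*(982 + L) (Z(L) = (2*L)*(982 + L) = 2*L*(982 + L))
C(h) = 2*I*h*√302 (C(h) = (I*√302)*(h + h) = (I*√302)*(2*h) = 2*I*h*√302)
(C(-1778) + Z(1838)) - 2366099 = (2*I*(-1778)*√302 + 2*1838*(982 + 1838)) - 2366099 = (-3556*I*√302 + 2*1838*2820) - 2366099 = (-3556*I*√302 + 10366320) - 2366099 = (10366320 - 3556*I*√302) - 2366099 = 8000221 - 3556*I*√302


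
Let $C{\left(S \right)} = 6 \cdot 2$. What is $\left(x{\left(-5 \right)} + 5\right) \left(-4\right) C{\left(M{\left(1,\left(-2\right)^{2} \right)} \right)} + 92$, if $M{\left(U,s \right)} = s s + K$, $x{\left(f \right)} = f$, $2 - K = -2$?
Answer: $92$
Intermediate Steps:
$K = 4$ ($K = 2 - -2 = 2 + 2 = 4$)
$M{\left(U,s \right)} = 4 + s^{2}$ ($M{\left(U,s \right)} = s s + 4 = s^{2} + 4 = 4 + s^{2}$)
$C{\left(S \right)} = 12$
$\left(x{\left(-5 \right)} + 5\right) \left(-4\right) C{\left(M{\left(1,\left(-2\right)^{2} \right)} \right)} + 92 = \left(-5 + 5\right) \left(-4\right) 12 + 92 = 0 \left(-4\right) 12 + 92 = 0 \cdot 12 + 92 = 0 + 92 = 92$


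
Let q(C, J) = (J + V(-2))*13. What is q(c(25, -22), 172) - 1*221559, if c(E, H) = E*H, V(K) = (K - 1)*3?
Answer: -219440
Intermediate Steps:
V(K) = -3 + 3*K (V(K) = (-1 + K)*3 = -3 + 3*K)
q(C, J) = -117 + 13*J (q(C, J) = (J + (-3 + 3*(-2)))*13 = (J + (-3 - 6))*13 = (J - 9)*13 = (-9 + J)*13 = -117 + 13*J)
q(c(25, -22), 172) - 1*221559 = (-117 + 13*172) - 1*221559 = (-117 + 2236) - 221559 = 2119 - 221559 = -219440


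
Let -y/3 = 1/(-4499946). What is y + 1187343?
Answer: 1780993127827/1499982 ≈ 1.1873e+6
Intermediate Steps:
y = 1/1499982 (y = -3/(-4499946) = -3*(-1/4499946) = 1/1499982 ≈ 6.6667e-7)
y + 1187343 = 1/1499982 + 1187343 = 1780993127827/1499982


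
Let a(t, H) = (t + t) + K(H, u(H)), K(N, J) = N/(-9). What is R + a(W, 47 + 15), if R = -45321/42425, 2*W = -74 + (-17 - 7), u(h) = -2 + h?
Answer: -40457089/381825 ≈ -105.96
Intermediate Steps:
W = -49 (W = (-74 + (-17 - 7))/2 = (-74 - 24)/2 = (½)*(-98) = -49)
R = -45321/42425 (R = -45321*1/42425 = -45321/42425 ≈ -1.0683)
K(N, J) = -N/9 (K(N, J) = N*(-⅑) = -N/9)
a(t, H) = 2*t - H/9 (a(t, H) = (t + t) - H/9 = 2*t - H/9)
R + a(W, 47 + 15) = -45321/42425 + (2*(-49) - (47 + 15)/9) = -45321/42425 + (-98 - ⅑*62) = -45321/42425 + (-98 - 62/9) = -45321/42425 - 944/9 = -40457089/381825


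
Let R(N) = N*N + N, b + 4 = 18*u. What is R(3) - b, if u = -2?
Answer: 52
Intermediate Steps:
b = -40 (b = -4 + 18*(-2) = -4 - 36 = -40)
R(N) = N + N**2 (R(N) = N**2 + N = N + N**2)
R(3) - b = 3*(1 + 3) - 1*(-40) = 3*4 + 40 = 12 + 40 = 52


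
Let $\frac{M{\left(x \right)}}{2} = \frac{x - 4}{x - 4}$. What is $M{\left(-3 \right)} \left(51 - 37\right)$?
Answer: $28$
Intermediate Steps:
$M{\left(x \right)} = 2$ ($M{\left(x \right)} = 2 \frac{x - 4}{x - 4} = 2 \frac{-4 + x}{-4 + x} = 2 \cdot 1 = 2$)
$M{\left(-3 \right)} \left(51 - 37\right) = 2 \left(51 - 37\right) = 2 \cdot 14 = 28$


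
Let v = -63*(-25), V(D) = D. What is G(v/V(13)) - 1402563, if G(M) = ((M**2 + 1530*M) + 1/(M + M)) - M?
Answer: -640225675853/532350 ≈ -1.2026e+6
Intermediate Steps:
v = 1575
G(M) = M**2 + 1/(2*M) + 1529*M (G(M) = ((M**2 + 1530*M) + 1/(2*M)) - M = (M**2 + 1/(2*M) + 1530*M) - M = M**2 + 1/(2*M) + 1529*M)
G(v/V(13)) - 1402563 = ((1575/13)**2 + 1/(2*((1575/13))) + 1529*(1575/13)) - 1402563 = ((1575*(1/13))**2 + 1/(2*((1575*(1/13)))) + 1529*(1575*(1/13))) - 1402563 = ((1575/13)**2 + 1/(2*(1575/13)) + 1529*(1575/13)) - 1402563 = (2480625/169 + (1/2)*(13/1575) + 2408175/13) - 1402563 = (2480625/169 + 13/3150 + 2408175/13) - 1402563 = 106428737197/532350 - 1402563 = -640225675853/532350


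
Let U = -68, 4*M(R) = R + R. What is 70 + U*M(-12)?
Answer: 478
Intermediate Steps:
M(R) = R/2 (M(R) = (R + R)/4 = (2*R)/4 = R/2)
70 + U*M(-12) = 70 - 34*(-12) = 70 - 68*(-6) = 70 + 408 = 478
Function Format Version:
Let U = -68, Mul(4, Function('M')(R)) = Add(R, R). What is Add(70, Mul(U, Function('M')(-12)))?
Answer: 478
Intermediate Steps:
Function('M')(R) = Mul(Rational(1, 2), R) (Function('M')(R) = Mul(Rational(1, 4), Add(R, R)) = Mul(Rational(1, 4), Mul(2, R)) = Mul(Rational(1, 2), R))
Add(70, Mul(U, Function('M')(-12))) = Add(70, Mul(-68, Mul(Rational(1, 2), -12))) = Add(70, Mul(-68, -6)) = Add(70, 408) = 478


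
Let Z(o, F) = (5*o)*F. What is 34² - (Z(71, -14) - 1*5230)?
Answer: 11356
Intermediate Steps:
Z(o, F) = 5*F*o
34² - (Z(71, -14) - 1*5230) = 34² - (5*(-14)*71 - 1*5230) = 1156 - (-4970 - 5230) = 1156 - 1*(-10200) = 1156 + 10200 = 11356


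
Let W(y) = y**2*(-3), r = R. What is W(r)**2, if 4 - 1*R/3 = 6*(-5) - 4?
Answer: 1520064144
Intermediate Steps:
R = 114 (R = 12 - 3*(6*(-5) - 4) = 12 - 3*(-30 - 4) = 12 - 3*(-34) = 12 + 102 = 114)
r = 114
W(y) = -3*y**2
W(r)**2 = (-3*114**2)**2 = (-3*12996)**2 = (-38988)**2 = 1520064144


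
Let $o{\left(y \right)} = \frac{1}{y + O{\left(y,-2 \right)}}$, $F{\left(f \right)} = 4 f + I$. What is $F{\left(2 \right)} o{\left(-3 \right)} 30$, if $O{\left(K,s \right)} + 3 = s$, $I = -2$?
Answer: $- \frac{45}{2} \approx -22.5$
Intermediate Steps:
$O{\left(K,s \right)} = -3 + s$
$F{\left(f \right)} = -2 + 4 f$ ($F{\left(f \right)} = 4 f - 2 = -2 + 4 f$)
$o{\left(y \right)} = \frac{1}{-5 + y}$ ($o{\left(y \right)} = \frac{1}{y - 5} = \frac{1}{-5 + y}$)
$F{\left(2 \right)} o{\left(-3 \right)} 30 = \frac{-2 + 4 \cdot 2}{-5 - 3} \cdot 30 = \frac{-2 + 8}{-8} \cdot 30 = 6 \left(- \frac{1}{8}\right) 30 = \left(- \frac{3}{4}\right) 30 = - \frac{45}{2}$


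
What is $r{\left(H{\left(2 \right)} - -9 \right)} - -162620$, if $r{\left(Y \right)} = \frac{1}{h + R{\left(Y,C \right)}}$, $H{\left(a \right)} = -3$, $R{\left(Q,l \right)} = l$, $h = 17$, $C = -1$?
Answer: $\frac{2601921}{16} \approx 1.6262 \cdot 10^{5}$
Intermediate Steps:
$r{\left(Y \right)} = \frac{1}{16}$ ($r{\left(Y \right)} = \frac{1}{17 - 1} = \frac{1}{16}$)
$r{\left(H{\left(2 \right)} - -9 \right)} - -162620 = \frac{1}{16} - -162620 = \frac{1}{16} + 162620 = \frac{2601921}{16}$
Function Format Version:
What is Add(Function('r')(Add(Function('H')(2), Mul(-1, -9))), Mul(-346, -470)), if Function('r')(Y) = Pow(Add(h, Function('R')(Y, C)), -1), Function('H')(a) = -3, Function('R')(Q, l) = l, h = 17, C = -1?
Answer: Rational(2601921, 16) ≈ 1.6262e+5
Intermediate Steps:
Function('r')(Y) = Rational(1, 16) (Function('r')(Y) = Pow(Add(17, -1), -1) = Pow(16, -1) = Rational(1, 16))
Add(Function('r')(Add(Function('H')(2), Mul(-1, -9))), Mul(-346, -470)) = Add(Rational(1, 16), Mul(-346, -470)) = Add(Rational(1, 16), 162620) = Rational(2601921, 16)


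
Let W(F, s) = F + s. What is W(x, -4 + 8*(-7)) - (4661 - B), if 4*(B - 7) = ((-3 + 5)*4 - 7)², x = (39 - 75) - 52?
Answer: -19207/4 ≈ -4801.8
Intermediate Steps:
x = -88 (x = -36 - 52 = -88)
B = 29/4 (B = 7 + ((-3 + 5)*4 - 7)²/4 = 7 + (2*4 - 7)²/4 = 7 + (8 - 7)²/4 = 7 + (¼)*1² = 7 + (¼)*1 = 7 + ¼ = 29/4 ≈ 7.2500)
W(x, -4 + 8*(-7)) - (4661 - B) = (-88 + (-4 + 8*(-7))) - (4661 - 1*29/4) = (-88 + (-4 - 56)) - (4661 - 29/4) = (-88 - 60) - 1*18615/4 = -148 - 18615/4 = -19207/4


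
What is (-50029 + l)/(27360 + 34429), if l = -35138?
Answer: -85167/61789 ≈ -1.3784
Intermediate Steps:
(-50029 + l)/(27360 + 34429) = (-50029 - 35138)/(27360 + 34429) = -85167/61789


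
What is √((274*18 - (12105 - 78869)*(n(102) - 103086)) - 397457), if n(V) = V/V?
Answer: I*√6882759465 ≈ 82962.0*I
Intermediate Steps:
n(V) = 1
√((274*18 - (12105 - 78869)*(n(102) - 103086)) - 397457) = √((274*18 - (12105 - 78869)*(1 - 103086)) - 397457) = √((4932 - (-66764)*(-103085)) - 397457) = √((4932 - 1*6882366940) - 397457) = √((4932 - 6882366940) - 397457) = √(-6882362008 - 397457) = √(-6882759465) = I*√6882759465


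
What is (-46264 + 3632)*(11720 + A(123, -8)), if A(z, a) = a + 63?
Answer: -501991800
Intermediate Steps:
A(z, a) = 63 + a
(-46264 + 3632)*(11720 + A(123, -8)) = (-46264 + 3632)*(11720 + (63 - 8)) = -42632*(11720 + 55) = -42632*11775 = -501991800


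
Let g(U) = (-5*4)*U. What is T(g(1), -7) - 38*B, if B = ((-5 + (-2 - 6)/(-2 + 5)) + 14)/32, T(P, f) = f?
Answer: -697/48 ≈ -14.521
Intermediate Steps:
g(U) = -20*U
B = 19/96 (B = ((-5 - 8/3) + 14)*(1/32) = (-23/3 + 14)*(1/32) = (19/3)*(1/32) = 19/96 ≈ 0.19792)
T(g(1), -7) - 38*B = -7 - 38*19/96 = -7 - 361/48 = -697/48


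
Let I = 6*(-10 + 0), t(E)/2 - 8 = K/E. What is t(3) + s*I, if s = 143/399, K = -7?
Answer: -4058/399 ≈ -10.170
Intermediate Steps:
t(E) = 16 - 14/E (t(E) = 16 + 2*(-7/E) = 16 - 14/E)
s = 143/399 (s = 143*(1/399) = 143/399 ≈ 0.35840)
I = -60 (I = 6*(-10) = -60)
t(3) + s*I = (16 - 14/3) + (143/399)*(-60) = (16 - 14*⅓) - 2860/133 = (16 - 14/3) - 2860/133 = 34/3 - 2860/133 = -4058/399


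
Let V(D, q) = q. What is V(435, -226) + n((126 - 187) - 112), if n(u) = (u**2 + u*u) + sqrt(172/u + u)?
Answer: 59632 + I*sqrt(5207473)/173 ≈ 59632.0 + 13.191*I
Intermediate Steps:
n(u) = sqrt(u + 172/u) + 2*u**2 (n(u) = (u**2 + u**2) + sqrt(u + 172/u) = 2*u**2 + sqrt(u + 172/u) = sqrt(u + 172/u) + 2*u**2)
V(435, -226) + n((126 - 187) - 112) = -226 + (sqrt(((126 - 187) - 112) + 172/((126 - 187) - 112)) + 2*((126 - 187) - 112)**2) = -226 + (sqrt((-61 - 112) + 172/(-61 - 112)) + 2*(-61 - 112)**2) = -226 + (sqrt(-173 + 172/(-173)) + 2*(-173)**2) = -226 + (sqrt(-173 + 172*(-1/173)) + 2*29929) = -226 + (sqrt(-173 - 172/173) + 59858) = -226 + (sqrt(-30101/173) + 59858) = -226 + (I*sqrt(5207473)/173 + 59858) = -226 + (59858 + I*sqrt(5207473)/173) = 59632 + I*sqrt(5207473)/173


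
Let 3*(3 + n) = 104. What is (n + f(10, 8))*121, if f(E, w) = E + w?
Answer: 18029/3 ≈ 6009.7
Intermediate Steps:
n = 95/3 (n = -3 + (1/3)*104 = -3 + 104/3 = 95/3 ≈ 31.667)
(n + f(10, 8))*121 = (95/3 + (10 + 8))*121 = (95/3 + 18)*121 = (149/3)*121 = 18029/3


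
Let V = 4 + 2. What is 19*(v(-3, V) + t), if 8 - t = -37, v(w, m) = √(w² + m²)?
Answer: 855 + 57*√5 ≈ 982.46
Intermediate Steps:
V = 6
v(w, m) = √(m² + w²)
t = 45 (t = 8 - 1*(-37) = 8 + 37 = 45)
19*(v(-3, V) + t) = 19*(√(6² + (-3)²) + 45) = 19*(√(36 + 9) + 45) = 19*(√45 + 45) = 19*(3*√5 + 45) = 19*(45 + 3*√5) = 855 + 57*√5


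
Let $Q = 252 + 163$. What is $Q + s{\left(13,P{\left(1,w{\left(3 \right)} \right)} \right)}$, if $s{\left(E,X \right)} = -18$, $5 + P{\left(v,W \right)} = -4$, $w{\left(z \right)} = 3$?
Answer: $397$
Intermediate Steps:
$P{\left(v,W \right)} = -9$ ($P{\left(v,W \right)} = -5 - 4 = -9$)
$Q = 415$
$Q + s{\left(13,P{\left(1,w{\left(3 \right)} \right)} \right)} = 415 - 18 = 397$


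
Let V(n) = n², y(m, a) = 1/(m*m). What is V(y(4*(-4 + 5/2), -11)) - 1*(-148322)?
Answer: 192225313/1296 ≈ 1.4832e+5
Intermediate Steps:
y(m, a) = m⁻² (y(m, a) = 1/(m²) = m⁻²)
V(y(4*(-4 + 5/2), -11)) - 1*(-148322) = ((4*(-4 + 5/2))⁻²)² - 1*(-148322) = ((4*(-4 + 5*(½)))⁻²)² + 148322 = ((4*(-4 + 5/2))⁻²)² + 148322 = ((4*(-3/2))⁻²)² + 148322 = ((-6)⁻²)² + 148322 = (1/36)² + 148322 = 1/1296 + 148322 = 192225313/1296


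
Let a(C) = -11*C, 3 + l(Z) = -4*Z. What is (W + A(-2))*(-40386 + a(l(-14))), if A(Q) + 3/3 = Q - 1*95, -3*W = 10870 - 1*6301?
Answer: 66410749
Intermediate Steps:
W = -1523 (W = -(10870 - 1*6301)/3 = -(10870 - 6301)/3 = -1/3*4569 = -1523)
l(Z) = -3 - 4*Z
A(Q) = -96 + Q (A(Q) = -1 + (Q - 1*95) = -1 + (Q - 95) = -1 + (-95 + Q) = -96 + Q)
(W + A(-2))*(-40386 + a(l(-14))) = (-1523 + (-96 - 2))*(-40386 - 11*(-3 - 4*(-14))) = (-1523 - 98)*(-40386 - 11*(-3 + 56)) = -1621*(-40386 - 11*53) = -1621*(-40386 - 583) = -1621*(-40969) = 66410749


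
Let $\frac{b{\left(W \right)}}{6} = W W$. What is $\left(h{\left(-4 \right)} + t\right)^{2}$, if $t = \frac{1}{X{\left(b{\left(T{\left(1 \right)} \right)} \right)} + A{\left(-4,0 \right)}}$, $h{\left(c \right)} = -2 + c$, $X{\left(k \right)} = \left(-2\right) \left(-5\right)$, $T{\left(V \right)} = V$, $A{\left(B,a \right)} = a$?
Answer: $\frac{3481}{100} \approx 34.81$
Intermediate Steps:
$b{\left(W \right)} = 6 W^{2}$ ($b{\left(W \right)} = 6 W W = 6 W^{2}$)
$X{\left(k \right)} = 10$
$t = \frac{1}{10}$ ($t = \frac{1}{10 + 0} = \frac{1}{10} \approx 0.1$)
$\left(h{\left(-4 \right)} + t\right)^{2} = \left(\left(-2 - 4\right) + \frac{1}{10}\right)^{2} = \left(-6 + \frac{1}{10}\right)^{2} = \left(- \frac{59}{10}\right)^{2} = \frac{3481}{100}$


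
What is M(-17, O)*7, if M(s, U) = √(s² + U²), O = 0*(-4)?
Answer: 119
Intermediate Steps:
O = 0
M(s, U) = √(U² + s²)
M(-17, O)*7 = √(0² + (-17)²)*7 = √(0 + 289)*7 = √289*7 = 17*7 = 119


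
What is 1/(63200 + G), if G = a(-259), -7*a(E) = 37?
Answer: 7/442363 ≈ 1.5824e-5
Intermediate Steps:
a(E) = -37/7 (a(E) = -⅐*37 = -37/7)
G = -37/7 ≈ -5.2857
1/(63200 + G) = 1/(63200 - 37/7) = 1/(442363/7) = 7/442363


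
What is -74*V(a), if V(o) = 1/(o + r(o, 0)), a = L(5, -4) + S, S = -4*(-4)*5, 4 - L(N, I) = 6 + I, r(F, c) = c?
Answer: -37/41 ≈ -0.90244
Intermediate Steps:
L(N, I) = -2 - I (L(N, I) = 4 - (6 + I) = 4 + (-6 - I) = -2 - I)
S = 80 (S = 16*5 = 80)
a = 82 (a = (-2 - 1*(-4)) + 80 = (-2 + 4) + 80 = 2 + 80 = 82)
V(o) = 1/o (V(o) = 1/(o + 0) = 1/o)
-74*V(a) = -74/82 = -74*1/82 = -37/41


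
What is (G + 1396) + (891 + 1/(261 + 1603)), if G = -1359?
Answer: 1729793/1864 ≈ 928.00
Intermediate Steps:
(G + 1396) + (891 + 1/(261 + 1603)) = (-1359 + 1396) + (891 + 1/(261 + 1603)) = 37 + (891 + 1/1864) = 37 + 1660825/1864 = 1729793/1864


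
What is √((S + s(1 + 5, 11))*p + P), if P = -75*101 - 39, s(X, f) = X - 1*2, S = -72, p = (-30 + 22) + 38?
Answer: I*√9654 ≈ 98.255*I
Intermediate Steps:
p = 30 (p = -8 + 38 = 30)
s(X, f) = -2 + X (s(X, f) = X - 2 = -2 + X)
P = -7614 (P = -7575 - 39 = -7614)
√((S + s(1 + 5, 11))*p + P) = √((-72 + (-2 + (1 + 5)))*30 - 7614) = √((-72 + (-2 + 6))*30 - 7614) = √((-72 + 4)*30 - 7614) = √(-68*30 - 7614) = √(-2040 - 7614) = √(-9654) = I*√9654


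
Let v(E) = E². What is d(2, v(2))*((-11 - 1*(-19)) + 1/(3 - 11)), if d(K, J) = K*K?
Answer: 63/2 ≈ 31.500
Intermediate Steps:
d(K, J) = K²
d(2, v(2))*((-11 - 1*(-19)) + 1/(3 - 11)) = 2²*((-11 - 1*(-19)) + 1/(3 - 11)) = 4*((-11 + 19) + 1/(-8)) = 4*(8 - ⅛) = 4*(63/8) = 63/2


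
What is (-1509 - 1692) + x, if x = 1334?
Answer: -1867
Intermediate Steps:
(-1509 - 1692) + x = (-1509 - 1692) + 1334 = -3201 + 1334 = -1867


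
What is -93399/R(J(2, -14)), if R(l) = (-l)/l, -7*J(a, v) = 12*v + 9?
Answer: 93399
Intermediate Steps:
J(a, v) = -9/7 - 12*v/7 (J(a, v) = -(12*v + 9)/7 = -(9 + 12*v)/7 = -9/7 - 12*v/7)
R(l) = -1
-93399/R(J(2, -14)) = -93399/(-1) = -93399*(-1) = 93399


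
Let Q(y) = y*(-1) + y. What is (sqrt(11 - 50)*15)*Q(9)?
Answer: 0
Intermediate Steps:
Q(y) = 0 (Q(y) = -y + y = 0)
(sqrt(11 - 50)*15)*Q(9) = (sqrt(11 - 50)*15)*0 = (sqrt(-39)*15)*0 = ((I*sqrt(39))*15)*0 = (15*I*sqrt(39))*0 = 0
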